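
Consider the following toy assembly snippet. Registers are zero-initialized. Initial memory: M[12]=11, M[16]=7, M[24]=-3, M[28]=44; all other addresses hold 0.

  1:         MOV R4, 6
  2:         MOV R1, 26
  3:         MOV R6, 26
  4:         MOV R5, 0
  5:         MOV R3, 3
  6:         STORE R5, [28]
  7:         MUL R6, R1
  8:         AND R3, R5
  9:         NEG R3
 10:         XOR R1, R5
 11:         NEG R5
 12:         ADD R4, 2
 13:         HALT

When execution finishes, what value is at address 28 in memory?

0

MOV R4, 6 → R4=6
MOV R1, 26 → R1=26
MOV R6, 26 → R6=26
MOV R5, 0 → R5=0
MOV R3, 3 → R3=3
STORE R5, [28] → M[28]=0
MUL R6, R1 → R6=26*26=676
AND R3, R5 → R3=3&0=0
NEG R3 → R3=-(0)=0
XOR R1, R5 → R1=26^0=26
NEG R5 → R5=-(0)=0
ADD R4, 2 → R4=6+2=8
halt.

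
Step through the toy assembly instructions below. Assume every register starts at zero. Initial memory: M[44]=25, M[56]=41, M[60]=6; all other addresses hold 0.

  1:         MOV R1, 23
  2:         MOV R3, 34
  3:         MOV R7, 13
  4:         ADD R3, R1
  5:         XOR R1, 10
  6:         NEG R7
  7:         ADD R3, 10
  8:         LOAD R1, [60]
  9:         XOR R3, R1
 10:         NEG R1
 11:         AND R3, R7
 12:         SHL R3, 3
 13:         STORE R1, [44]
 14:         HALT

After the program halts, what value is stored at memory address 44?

MOV R1, 23 → R1=23
MOV R3, 34 → R3=34
MOV R7, 13 → R7=13
ADD R3, R1 → R3=34+23=57
XOR R1, 10 → R1=23^10=29
NEG R7 → R7=-(13)=-13
ADD R3, 10 → R3=57+10=67
LOAD R1, [60] → R1=M[60]=6
XOR R3, R1 → R3=67^6=69
NEG R1 → R1=-(6)=-6
AND R3, R7 → R3=69&(-13)=65
SHL R3, 3 → R3=65<<3=520
STORE R1, [44] → M[44]=-6
halt.

-6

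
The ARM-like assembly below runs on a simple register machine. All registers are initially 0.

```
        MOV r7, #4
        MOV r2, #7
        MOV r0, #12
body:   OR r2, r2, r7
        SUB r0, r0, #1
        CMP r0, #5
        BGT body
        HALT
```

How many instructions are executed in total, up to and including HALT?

r7=4
r2=7
r0=12
r2=7|4=7
r0=12-1=11
CMP r0, #5  (cmp 11,5)
BGT body: taken
r2=7|4=7
r0=11-1=10
CMP r0, #5  (cmp 10,5)
BGT body: taken
r2=7|4=7
r0=10-1=9
CMP r0, #5  (cmp 9,5)
BGT body: taken
r2=7|4=7
r0=9-1=8
CMP r0, #5  (cmp 8,5)
BGT body: taken
r2=7|4=7
r0=8-1=7
CMP r0, #5  (cmp 7,5)
BGT body: taken
r2=7|4=7
r0=7-1=6
CMP r0, #5  (cmp 6,5)
BGT body: taken
r2=7|4=7
r0=6-1=5
CMP r0, #5  (cmp 5,5)
BGT body: not taken
halt.
Total executed instructions: 32.

32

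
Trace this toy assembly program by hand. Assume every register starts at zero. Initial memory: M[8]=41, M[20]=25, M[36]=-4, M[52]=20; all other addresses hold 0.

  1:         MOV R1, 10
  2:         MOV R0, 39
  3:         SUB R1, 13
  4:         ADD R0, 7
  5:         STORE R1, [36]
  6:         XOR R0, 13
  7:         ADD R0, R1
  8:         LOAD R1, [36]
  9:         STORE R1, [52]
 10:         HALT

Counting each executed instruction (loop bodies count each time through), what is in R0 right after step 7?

32

after MOV R1, 10: R1=10
after MOV R0, 39: R0=39
after SUB R1, 13: R1=10-13=-3
after ADD R0, 7: R0=39+7=46
STORE R1, [36] → M[36]=-3
after XOR R0, 13: R0=46^13=35
after ADD R0, R1: R0=35+(-3)=32
After step 7: R0 = 32.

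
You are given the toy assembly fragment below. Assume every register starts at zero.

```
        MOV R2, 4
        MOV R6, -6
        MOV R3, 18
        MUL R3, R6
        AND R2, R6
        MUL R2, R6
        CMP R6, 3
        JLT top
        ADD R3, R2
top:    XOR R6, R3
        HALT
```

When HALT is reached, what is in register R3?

-108

R2=4
R6=-6
R3=18
R3=18*(-6)=-108
R2=4&(-6)=0
R2=0*(-6)=0
CMP R6, 3  (cmp -6,3)
JLT top: taken
R6=(-6)^(-108)=110
halt.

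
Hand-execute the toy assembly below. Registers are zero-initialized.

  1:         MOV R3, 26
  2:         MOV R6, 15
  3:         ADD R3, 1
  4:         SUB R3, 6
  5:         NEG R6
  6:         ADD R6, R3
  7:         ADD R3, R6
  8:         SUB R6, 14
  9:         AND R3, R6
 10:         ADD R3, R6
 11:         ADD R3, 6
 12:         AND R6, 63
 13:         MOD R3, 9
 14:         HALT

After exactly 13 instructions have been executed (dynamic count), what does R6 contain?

after MOV R3, 26: R3=26
after MOV R6, 15: R6=15
after ADD R3, 1: R3=26+1=27
after SUB R3, 6: R3=27-6=21
after NEG R6: R6=-(15)=-15
after ADD R6, R3: R6=(-15)+21=6
after ADD R3, R6: R3=21+6=27
after SUB R6, 14: R6=6-14=-8
after AND R3, R6: R3=27&(-8)=24
after ADD R3, R6: R3=24+(-8)=16
after ADD R3, 6: R3=16+6=22
after AND R6, 63: R6=(-8)&63=56
after MOD R3, 9: R3=22%9=4
After step 13: R6 = 56.

56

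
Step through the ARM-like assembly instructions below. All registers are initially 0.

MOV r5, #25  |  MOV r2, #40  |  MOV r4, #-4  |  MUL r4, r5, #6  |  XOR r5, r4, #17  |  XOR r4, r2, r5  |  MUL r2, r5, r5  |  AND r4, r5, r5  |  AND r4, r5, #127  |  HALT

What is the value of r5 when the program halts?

135

MOV r5, #25 → r5=25
MOV r2, #40 → r2=40
MOV r4, #-4 → r4=-4
MUL r4, r5, #6 → r4=25*6=150
XOR r5, r4, #17 → r5=150^17=135
XOR r4, r2, r5 → r4=40^135=175
MUL r2, r5, r5 → r2=135*135=18225
AND r4, r5, r5 → r4=135&135=135
AND r4, r5, #127 → r4=135&127=7
halt.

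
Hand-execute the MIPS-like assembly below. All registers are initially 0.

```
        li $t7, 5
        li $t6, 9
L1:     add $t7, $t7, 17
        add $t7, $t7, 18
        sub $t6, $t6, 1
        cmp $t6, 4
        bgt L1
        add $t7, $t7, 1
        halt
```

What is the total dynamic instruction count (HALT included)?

li $t7, 5 → $t7=5
li $t6, 9 → $t6=9
add $t7, $t7, 17 → $t7=5+17=22
add $t7, $t7, 18 → $t7=22+18=40
sub $t6, $t6, 1 → $t6=9-1=8
cmp $t6, 4  (cmp 8,4)
bgt L1: taken
add $t7, $t7, 17 → $t7=40+17=57
add $t7, $t7, 18 → $t7=57+18=75
sub $t6, $t6, 1 → $t6=8-1=7
cmp $t6, 4  (cmp 7,4)
bgt L1: taken
add $t7, $t7, 17 → $t7=75+17=92
add $t7, $t7, 18 → $t7=92+18=110
sub $t6, $t6, 1 → $t6=7-1=6
cmp $t6, 4  (cmp 6,4)
bgt L1: taken
add $t7, $t7, 17 → $t7=110+17=127
add $t7, $t7, 18 → $t7=127+18=145
sub $t6, $t6, 1 → $t6=6-1=5
cmp $t6, 4  (cmp 5,4)
bgt L1: taken
add $t7, $t7, 17 → $t7=145+17=162
add $t7, $t7, 18 → $t7=162+18=180
sub $t6, $t6, 1 → $t6=5-1=4
cmp $t6, 4  (cmp 4,4)
bgt L1: not taken
add $t7, $t7, 1 → $t7=180+1=181
halt.
Total executed instructions: 29.

29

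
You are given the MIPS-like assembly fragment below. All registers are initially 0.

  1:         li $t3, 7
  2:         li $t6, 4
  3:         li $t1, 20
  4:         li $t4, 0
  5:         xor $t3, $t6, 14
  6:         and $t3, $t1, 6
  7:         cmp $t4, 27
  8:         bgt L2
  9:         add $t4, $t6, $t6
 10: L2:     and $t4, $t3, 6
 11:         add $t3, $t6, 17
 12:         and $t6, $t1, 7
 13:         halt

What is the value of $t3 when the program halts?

21

$t3=7
$t6=4
$t1=20
$t4=0
$t3=4^14=10
$t3=20&6=4
cmp $t4, 27  (cmp 0,27)
bgt L2: not taken
$t4=4+4=8
$t4=4&6=4
$t3=4+17=21
$t6=20&7=4
halt.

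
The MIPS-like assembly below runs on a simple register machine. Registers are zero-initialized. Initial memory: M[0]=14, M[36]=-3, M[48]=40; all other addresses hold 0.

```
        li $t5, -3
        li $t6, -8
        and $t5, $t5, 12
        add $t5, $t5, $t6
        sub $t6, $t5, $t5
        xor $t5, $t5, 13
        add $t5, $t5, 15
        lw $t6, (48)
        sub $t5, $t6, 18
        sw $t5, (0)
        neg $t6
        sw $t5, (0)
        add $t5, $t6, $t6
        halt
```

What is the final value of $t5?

after li $t5, -3: $t5=-3
after li $t6, -8: $t6=-8
after and $t5, $t5, 12: $t5=(-3)&12=12
after add $t5, $t5, $t6: $t5=12+(-8)=4
after sub $t6, $t5, $t5: $t6=4-4=0
after xor $t5, $t5, 13: $t5=4^13=9
after add $t5, $t5, 15: $t5=9+15=24
after lw $t6, (48): $t6=M[48]=40
after sub $t5, $t6, 18: $t5=40-18=22
sw $t5, (0) → M[0]=22
after neg $t6: $t6=-(40)=-40
sw $t5, (0) → M[0]=22
after add $t5, $t6, $t6: $t5=(-40)+(-40)=-80
halt.

-80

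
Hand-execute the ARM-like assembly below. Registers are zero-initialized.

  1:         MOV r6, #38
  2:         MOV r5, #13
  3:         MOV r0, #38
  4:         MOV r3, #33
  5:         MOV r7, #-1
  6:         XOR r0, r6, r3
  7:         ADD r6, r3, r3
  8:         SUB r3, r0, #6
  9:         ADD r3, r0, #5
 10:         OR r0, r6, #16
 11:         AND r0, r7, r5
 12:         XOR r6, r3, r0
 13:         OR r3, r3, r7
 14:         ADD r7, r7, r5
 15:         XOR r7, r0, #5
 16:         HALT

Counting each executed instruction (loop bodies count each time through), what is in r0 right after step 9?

7

r6=38
r5=13
r0=38
r3=33
r7=-1
r0=38^33=7
r6=33+33=66
r3=7-6=1
r3=7+5=12
After step 9: r0 = 7.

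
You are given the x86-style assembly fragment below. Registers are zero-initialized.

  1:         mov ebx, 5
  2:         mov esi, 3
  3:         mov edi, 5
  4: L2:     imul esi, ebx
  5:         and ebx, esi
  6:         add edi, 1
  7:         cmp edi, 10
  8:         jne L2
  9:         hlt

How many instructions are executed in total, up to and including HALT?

after mov ebx, 5: ebx=5
after mov esi, 3: esi=3
after mov edi, 5: edi=5
after imul esi, ebx: esi=3*5=15
after and ebx, esi: ebx=5&15=5
after add edi, 1: edi=5+1=6
cmp edi, 10  (cmp 6,10)
jne L2: taken
after imul esi, ebx: esi=15*5=75
after and ebx, esi: ebx=5&75=1
after add edi, 1: edi=6+1=7
cmp edi, 10  (cmp 7,10)
jne L2: taken
after imul esi, ebx: esi=75*1=75
after and ebx, esi: ebx=1&75=1
after add edi, 1: edi=7+1=8
cmp edi, 10  (cmp 8,10)
jne L2: taken
after imul esi, ebx: esi=75*1=75
after and ebx, esi: ebx=1&75=1
after add edi, 1: edi=8+1=9
cmp edi, 10  (cmp 9,10)
jne L2: taken
after imul esi, ebx: esi=75*1=75
after and ebx, esi: ebx=1&75=1
after add edi, 1: edi=9+1=10
cmp edi, 10  (cmp 10,10)
jne L2: not taken
halt.
Total executed instructions: 29.

29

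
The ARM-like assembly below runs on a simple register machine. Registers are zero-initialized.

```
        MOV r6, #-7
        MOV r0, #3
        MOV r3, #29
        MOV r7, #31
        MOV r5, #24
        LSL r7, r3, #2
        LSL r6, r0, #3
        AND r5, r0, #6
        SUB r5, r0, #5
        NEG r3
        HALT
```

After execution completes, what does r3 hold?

-29

after MOV r6, #-7: r6=-7
after MOV r0, #3: r0=3
after MOV r3, #29: r3=29
after MOV r7, #31: r7=31
after MOV r5, #24: r5=24
after LSL r7, r3, #2: r7=29<<2=116
after LSL r6, r0, #3: r6=3<<3=24
after AND r5, r0, #6: r5=3&6=2
after SUB r5, r0, #5: r5=3-5=-2
after NEG r3: r3=-(29)=-29
halt.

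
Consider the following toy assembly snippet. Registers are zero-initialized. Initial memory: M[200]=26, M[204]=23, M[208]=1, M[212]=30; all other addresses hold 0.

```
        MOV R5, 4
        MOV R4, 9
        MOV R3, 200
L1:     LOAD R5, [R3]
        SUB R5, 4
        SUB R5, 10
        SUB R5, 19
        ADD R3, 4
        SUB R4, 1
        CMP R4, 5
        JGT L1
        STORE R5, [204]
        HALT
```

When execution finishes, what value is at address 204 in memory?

-3

after MOV R5, 4: R5=4
after MOV R4, 9: R4=9
after MOV R3, 200: R3=200
after LOAD R5, [R3]: R5=M[200]=26
after SUB R5, 4: R5=26-4=22
after SUB R5, 10: R5=22-10=12
after SUB R5, 19: R5=12-19=-7
after ADD R3, 4: R3=200+4=204
after SUB R4, 1: R4=9-1=8
CMP R4, 5  (cmp 8,5)
JGT L1: taken
after LOAD R5, [R3]: R5=M[204]=23
after SUB R5, 4: R5=23-4=19
after SUB R5, 10: R5=19-10=9
after SUB R5, 19: R5=9-19=-10
after ADD R3, 4: R3=204+4=208
after SUB R4, 1: R4=8-1=7
CMP R4, 5  (cmp 7,5)
JGT L1: taken
after LOAD R5, [R3]: R5=M[208]=1
after SUB R5, 4: R5=1-4=-3
after SUB R5, 10: R5=(-3)-10=-13
after SUB R5, 19: R5=(-13)-19=-32
after ADD R3, 4: R3=208+4=212
after SUB R4, 1: R4=7-1=6
CMP R4, 5  (cmp 6,5)
JGT L1: taken
after LOAD R5, [R3]: R5=M[212]=30
after SUB R5, 4: R5=30-4=26
after SUB R5, 10: R5=26-10=16
after SUB R5, 19: R5=16-19=-3
after ADD R3, 4: R3=212+4=216
after SUB R4, 1: R4=6-1=5
CMP R4, 5  (cmp 5,5)
JGT L1: not taken
STORE R5, [204] → M[204]=-3
halt.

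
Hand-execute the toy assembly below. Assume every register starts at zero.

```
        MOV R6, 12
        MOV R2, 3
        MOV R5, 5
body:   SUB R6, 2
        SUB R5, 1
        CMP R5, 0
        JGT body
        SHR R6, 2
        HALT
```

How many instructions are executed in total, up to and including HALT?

R6=12
R2=3
R5=5
R6=12-2=10
R5=5-1=4
CMP R5, 0  (cmp 4,0)
JGT body: taken
R6=10-2=8
R5=4-1=3
CMP R5, 0  (cmp 3,0)
JGT body: taken
R6=8-2=6
R5=3-1=2
CMP R5, 0  (cmp 2,0)
JGT body: taken
R6=6-2=4
R5=2-1=1
CMP R5, 0  (cmp 1,0)
JGT body: taken
R6=4-2=2
R5=1-1=0
CMP R5, 0  (cmp 0,0)
JGT body: not taken
R6=2>>2=0
halt.
Total executed instructions: 25.

25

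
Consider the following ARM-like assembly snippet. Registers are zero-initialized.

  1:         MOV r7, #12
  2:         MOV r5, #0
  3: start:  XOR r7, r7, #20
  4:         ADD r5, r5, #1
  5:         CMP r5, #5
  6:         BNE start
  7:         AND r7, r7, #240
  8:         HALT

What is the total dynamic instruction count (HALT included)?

24

r7=12
r5=0
r7=12^20=24
r5=0+1=1
CMP r5, #5  (cmp 1,5)
BNE start: taken
r7=24^20=12
r5=1+1=2
CMP r5, #5  (cmp 2,5)
BNE start: taken
r7=12^20=24
r5=2+1=3
CMP r5, #5  (cmp 3,5)
BNE start: taken
r7=24^20=12
r5=3+1=4
CMP r5, #5  (cmp 4,5)
BNE start: taken
r7=12^20=24
r5=4+1=5
CMP r5, #5  (cmp 5,5)
BNE start: not taken
r7=24&240=16
halt.
Total executed instructions: 24.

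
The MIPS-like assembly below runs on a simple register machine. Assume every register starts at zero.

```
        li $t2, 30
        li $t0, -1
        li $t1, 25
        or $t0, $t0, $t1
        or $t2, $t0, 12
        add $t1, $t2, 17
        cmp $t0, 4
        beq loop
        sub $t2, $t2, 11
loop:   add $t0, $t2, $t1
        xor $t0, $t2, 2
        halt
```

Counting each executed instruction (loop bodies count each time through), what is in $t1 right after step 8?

li $t2, 30 → $t2=30
li $t0, -1 → $t0=-1
li $t1, 25 → $t1=25
or $t0, $t0, $t1 → $t0=(-1)|25=-1
or $t2, $t0, 12 → $t2=(-1)|12=-1
add $t1, $t2, 17 → $t1=(-1)+17=16
cmp $t0, 4  (cmp -1,4)
beq loop: not taken
After step 8: $t1 = 16.

16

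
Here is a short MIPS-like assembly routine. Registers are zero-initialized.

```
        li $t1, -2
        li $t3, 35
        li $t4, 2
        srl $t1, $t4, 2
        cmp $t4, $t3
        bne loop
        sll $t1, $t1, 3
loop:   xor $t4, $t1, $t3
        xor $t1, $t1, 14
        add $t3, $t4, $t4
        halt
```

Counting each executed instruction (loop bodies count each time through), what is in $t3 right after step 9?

li $t1, -2 → $t1=-2
li $t3, 35 → $t3=35
li $t4, 2 → $t4=2
srl $t1, $t4, 2 → $t1=2>>2=0
cmp $t4, $t3  (cmp 2,35)
bne loop: taken
xor $t4, $t1, $t3 → $t4=0^35=35
xor $t1, $t1, 14 → $t1=0^14=14
add $t3, $t4, $t4 → $t3=35+35=70
After step 9: $t3 = 70.

70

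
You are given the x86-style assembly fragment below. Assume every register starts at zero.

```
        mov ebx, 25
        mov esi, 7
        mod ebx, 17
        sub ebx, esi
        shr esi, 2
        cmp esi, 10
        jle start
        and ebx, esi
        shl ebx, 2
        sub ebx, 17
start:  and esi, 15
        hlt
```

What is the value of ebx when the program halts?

mov ebx, 25 → ebx=25
mov esi, 7 → esi=7
mod ebx, 17 → ebx=25%17=8
sub ebx, esi → ebx=8-7=1
shr esi, 2 → esi=7>>2=1
cmp esi, 10  (cmp 1,10)
jle start: taken
and esi, 15 → esi=1&15=1
halt.

1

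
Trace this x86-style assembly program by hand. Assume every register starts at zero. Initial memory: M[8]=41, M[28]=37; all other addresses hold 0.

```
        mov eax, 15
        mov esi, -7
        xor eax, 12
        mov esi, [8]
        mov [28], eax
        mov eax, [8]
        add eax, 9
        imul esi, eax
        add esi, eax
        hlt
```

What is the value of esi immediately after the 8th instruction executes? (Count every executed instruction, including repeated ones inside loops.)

after mov eax, 15: eax=15
after mov esi, -7: esi=-7
after xor eax, 12: eax=15^12=3
after mov esi, [8]: esi=M[8]=41
mov [28], eax → M[28]=3
after mov eax, [8]: eax=M[8]=41
after add eax, 9: eax=41+9=50
after imul esi, eax: esi=41*50=2050
After step 8: esi = 2050.

2050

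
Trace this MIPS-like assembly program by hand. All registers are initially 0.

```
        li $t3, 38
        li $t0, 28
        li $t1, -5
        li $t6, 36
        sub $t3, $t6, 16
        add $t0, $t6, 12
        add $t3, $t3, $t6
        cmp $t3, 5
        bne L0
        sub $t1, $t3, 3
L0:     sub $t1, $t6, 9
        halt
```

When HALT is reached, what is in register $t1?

27

li $t3, 38 → $t3=38
li $t0, 28 → $t0=28
li $t1, -5 → $t1=-5
li $t6, 36 → $t6=36
sub $t3, $t6, 16 → $t3=36-16=20
add $t0, $t6, 12 → $t0=36+12=48
add $t3, $t3, $t6 → $t3=20+36=56
cmp $t3, 5  (cmp 56,5)
bne L0: taken
sub $t1, $t6, 9 → $t1=36-9=27
halt.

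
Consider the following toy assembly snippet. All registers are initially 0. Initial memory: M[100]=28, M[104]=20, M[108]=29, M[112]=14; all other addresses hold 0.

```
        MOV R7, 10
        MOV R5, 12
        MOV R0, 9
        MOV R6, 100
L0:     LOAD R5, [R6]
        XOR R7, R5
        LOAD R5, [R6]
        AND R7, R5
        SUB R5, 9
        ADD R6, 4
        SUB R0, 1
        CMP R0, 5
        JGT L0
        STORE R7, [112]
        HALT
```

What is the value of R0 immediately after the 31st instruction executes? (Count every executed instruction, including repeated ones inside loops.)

6

after MOV R7, 10: R7=10
after MOV R5, 12: R5=12
after MOV R0, 9: R0=9
after MOV R6, 100: R6=100
after LOAD R5, [R6]: R5=M[100]=28
after XOR R7, R5: R7=10^28=22
after LOAD R5, [R6]: R5=M[100]=28
after AND R7, R5: R7=22&28=20
after SUB R5, 9: R5=28-9=19
after ADD R6, 4: R6=100+4=104
after SUB R0, 1: R0=9-1=8
CMP R0, 5  (cmp 8,5)
JGT L0: taken
after LOAD R5, [R6]: R5=M[104]=20
after XOR R7, R5: R7=20^20=0
after LOAD R5, [R6]: R5=M[104]=20
after AND R7, R5: R7=0&20=0
after SUB R5, 9: R5=20-9=11
after ADD R6, 4: R6=104+4=108
after SUB R0, 1: R0=8-1=7
CMP R0, 5  (cmp 7,5)
JGT L0: taken
after LOAD R5, [R6]: R5=M[108]=29
after XOR R7, R5: R7=0^29=29
after LOAD R5, [R6]: R5=M[108]=29
after AND R7, R5: R7=29&29=29
after SUB R5, 9: R5=29-9=20
after ADD R6, 4: R6=108+4=112
after SUB R0, 1: R0=7-1=6
CMP R0, 5  (cmp 6,5)
JGT L0: taken
After step 31: R0 = 6.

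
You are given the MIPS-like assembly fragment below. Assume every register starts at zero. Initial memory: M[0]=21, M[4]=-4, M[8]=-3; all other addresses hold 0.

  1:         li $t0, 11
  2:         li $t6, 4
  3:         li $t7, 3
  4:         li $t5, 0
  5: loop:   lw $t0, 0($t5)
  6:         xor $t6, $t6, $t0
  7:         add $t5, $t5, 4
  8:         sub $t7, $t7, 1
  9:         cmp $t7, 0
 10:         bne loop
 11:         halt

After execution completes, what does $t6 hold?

after li $t0, 11: $t0=11
after li $t6, 4: $t6=4
after li $t7, 3: $t7=3
after li $t5, 0: $t5=0
after lw $t0, 0($t5): $t0=M[0]=21
after xor $t6, $t6, $t0: $t6=4^21=17
after add $t5, $t5, 4: $t5=0+4=4
after sub $t7, $t7, 1: $t7=3-1=2
cmp $t7, 0  (cmp 2,0)
bne loop: taken
after lw $t0, 0($t5): $t0=M[4]=-4
after xor $t6, $t6, $t0: $t6=17^(-4)=-19
after add $t5, $t5, 4: $t5=4+4=8
after sub $t7, $t7, 1: $t7=2-1=1
cmp $t7, 0  (cmp 1,0)
bne loop: taken
after lw $t0, 0($t5): $t0=M[8]=-3
after xor $t6, $t6, $t0: $t6=(-19)^(-3)=16
after add $t5, $t5, 4: $t5=8+4=12
after sub $t7, $t7, 1: $t7=1-1=0
cmp $t7, 0  (cmp 0,0)
bne loop: not taken
halt.

16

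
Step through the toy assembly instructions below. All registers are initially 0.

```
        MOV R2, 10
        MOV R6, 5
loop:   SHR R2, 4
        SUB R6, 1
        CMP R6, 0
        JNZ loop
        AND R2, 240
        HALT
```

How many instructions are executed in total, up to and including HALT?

after MOV R2, 10: R2=10
after MOV R6, 5: R6=5
after SHR R2, 4: R2=10>>4=0
after SUB R6, 1: R6=5-1=4
CMP R6, 0  (cmp 4,0)
JNZ loop: taken
after SHR R2, 4: R2=0>>4=0
after SUB R6, 1: R6=4-1=3
CMP R6, 0  (cmp 3,0)
JNZ loop: taken
after SHR R2, 4: R2=0>>4=0
after SUB R6, 1: R6=3-1=2
CMP R6, 0  (cmp 2,0)
JNZ loop: taken
after SHR R2, 4: R2=0>>4=0
after SUB R6, 1: R6=2-1=1
CMP R6, 0  (cmp 1,0)
JNZ loop: taken
after SHR R2, 4: R2=0>>4=0
after SUB R6, 1: R6=1-1=0
CMP R6, 0  (cmp 0,0)
JNZ loop: not taken
after AND R2, 240: R2=0&240=0
halt.
Total executed instructions: 24.

24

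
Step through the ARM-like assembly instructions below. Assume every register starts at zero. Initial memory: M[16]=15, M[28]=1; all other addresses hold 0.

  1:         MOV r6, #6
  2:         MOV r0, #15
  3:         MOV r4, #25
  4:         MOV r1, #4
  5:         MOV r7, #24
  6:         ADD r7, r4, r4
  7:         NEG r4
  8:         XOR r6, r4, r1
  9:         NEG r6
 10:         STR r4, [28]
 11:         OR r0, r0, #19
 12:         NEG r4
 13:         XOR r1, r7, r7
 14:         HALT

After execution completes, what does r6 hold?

r6=6
r0=15
r4=25
r1=4
r7=24
r7=25+25=50
r4=-(25)=-25
r6=(-25)^4=-29
r6=-(-29)=29
STR r4, [28] → M[28]=-25
r0=15|19=31
r4=-(-25)=25
r1=50^50=0
halt.

29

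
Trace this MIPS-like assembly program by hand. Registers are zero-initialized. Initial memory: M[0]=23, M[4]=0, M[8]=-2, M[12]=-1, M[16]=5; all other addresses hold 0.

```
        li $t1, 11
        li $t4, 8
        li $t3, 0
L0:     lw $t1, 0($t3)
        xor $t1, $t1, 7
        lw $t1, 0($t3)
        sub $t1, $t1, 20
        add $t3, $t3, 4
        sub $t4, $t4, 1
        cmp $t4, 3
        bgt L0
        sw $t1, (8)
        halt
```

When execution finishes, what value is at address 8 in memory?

-15

after li $t1, 11: $t1=11
after li $t4, 8: $t4=8
after li $t3, 0: $t3=0
after lw $t1, 0($t3): $t1=M[0]=23
after xor $t1, $t1, 7: $t1=23^7=16
after lw $t1, 0($t3): $t1=M[0]=23
after sub $t1, $t1, 20: $t1=23-20=3
after add $t3, $t3, 4: $t3=0+4=4
after sub $t4, $t4, 1: $t4=8-1=7
cmp $t4, 3  (cmp 7,3)
bgt L0: taken
after lw $t1, 0($t3): $t1=M[4]=0
after xor $t1, $t1, 7: $t1=0^7=7
after lw $t1, 0($t3): $t1=M[4]=0
after sub $t1, $t1, 20: $t1=0-20=-20
after add $t3, $t3, 4: $t3=4+4=8
after sub $t4, $t4, 1: $t4=7-1=6
cmp $t4, 3  (cmp 6,3)
bgt L0: taken
after lw $t1, 0($t3): $t1=M[8]=-2
after xor $t1, $t1, 7: $t1=(-2)^7=-7
after lw $t1, 0($t3): $t1=M[8]=-2
after sub $t1, $t1, 20: $t1=(-2)-20=-22
after add $t3, $t3, 4: $t3=8+4=12
after sub $t4, $t4, 1: $t4=6-1=5
cmp $t4, 3  (cmp 5,3)
bgt L0: taken
after lw $t1, 0($t3): $t1=M[12]=-1
after xor $t1, $t1, 7: $t1=(-1)^7=-8
after lw $t1, 0($t3): $t1=M[12]=-1
after sub $t1, $t1, 20: $t1=(-1)-20=-21
after add $t3, $t3, 4: $t3=12+4=16
after sub $t4, $t4, 1: $t4=5-1=4
cmp $t4, 3  (cmp 4,3)
bgt L0: taken
after lw $t1, 0($t3): $t1=M[16]=5
after xor $t1, $t1, 7: $t1=5^7=2
after lw $t1, 0($t3): $t1=M[16]=5
after sub $t1, $t1, 20: $t1=5-20=-15
after add $t3, $t3, 4: $t3=16+4=20
after sub $t4, $t4, 1: $t4=4-1=3
cmp $t4, 3  (cmp 3,3)
bgt L0: not taken
sw $t1, (8) → M[8]=-15
halt.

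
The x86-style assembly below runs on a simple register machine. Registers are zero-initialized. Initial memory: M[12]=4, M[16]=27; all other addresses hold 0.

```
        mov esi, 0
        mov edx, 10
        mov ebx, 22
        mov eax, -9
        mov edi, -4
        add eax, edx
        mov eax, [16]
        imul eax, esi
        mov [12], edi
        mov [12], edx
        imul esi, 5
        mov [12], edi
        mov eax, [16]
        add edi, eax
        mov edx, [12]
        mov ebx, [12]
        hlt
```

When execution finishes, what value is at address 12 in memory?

mov esi, 0 → esi=0
mov edx, 10 → edx=10
mov ebx, 22 → ebx=22
mov eax, -9 → eax=-9
mov edi, -4 → edi=-4
add eax, edx → eax=(-9)+10=1
mov eax, [16] → eax=M[16]=27
imul eax, esi → eax=27*0=0
mov [12], edi → M[12]=-4
mov [12], edx → M[12]=10
imul esi, 5 → esi=0*5=0
mov [12], edi → M[12]=-4
mov eax, [16] → eax=M[16]=27
add edi, eax → edi=(-4)+27=23
mov edx, [12] → edx=M[12]=-4
mov ebx, [12] → ebx=M[12]=-4
halt.

-4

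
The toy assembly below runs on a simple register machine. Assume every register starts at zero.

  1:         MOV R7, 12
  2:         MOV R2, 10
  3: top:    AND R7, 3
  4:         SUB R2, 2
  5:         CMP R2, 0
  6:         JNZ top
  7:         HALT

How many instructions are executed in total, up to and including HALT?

MOV R7, 12 → R7=12
MOV R2, 10 → R2=10
AND R7, 3 → R7=12&3=0
SUB R2, 2 → R2=10-2=8
CMP R2, 0  (cmp 8,0)
JNZ top: taken
AND R7, 3 → R7=0&3=0
SUB R2, 2 → R2=8-2=6
CMP R2, 0  (cmp 6,0)
JNZ top: taken
AND R7, 3 → R7=0&3=0
SUB R2, 2 → R2=6-2=4
CMP R2, 0  (cmp 4,0)
JNZ top: taken
AND R7, 3 → R7=0&3=0
SUB R2, 2 → R2=4-2=2
CMP R2, 0  (cmp 2,0)
JNZ top: taken
AND R7, 3 → R7=0&3=0
SUB R2, 2 → R2=2-2=0
CMP R2, 0  (cmp 0,0)
JNZ top: not taken
halt.
Total executed instructions: 23.

23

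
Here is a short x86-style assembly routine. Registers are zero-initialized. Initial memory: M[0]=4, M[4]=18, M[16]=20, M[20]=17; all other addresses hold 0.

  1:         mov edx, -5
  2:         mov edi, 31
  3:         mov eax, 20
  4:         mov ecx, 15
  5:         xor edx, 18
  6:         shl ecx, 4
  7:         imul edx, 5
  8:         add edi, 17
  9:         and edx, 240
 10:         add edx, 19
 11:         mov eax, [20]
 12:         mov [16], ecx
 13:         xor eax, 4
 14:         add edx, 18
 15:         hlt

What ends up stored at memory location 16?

240

mov edx, -5 → edx=-5
mov edi, 31 → edi=31
mov eax, 20 → eax=20
mov ecx, 15 → ecx=15
xor edx, 18 → edx=(-5)^18=-23
shl ecx, 4 → ecx=15<<4=240
imul edx, 5 → edx=(-23)*5=-115
add edi, 17 → edi=31+17=48
and edx, 240 → edx=(-115)&240=128
add edx, 19 → edx=128+19=147
mov eax, [20] → eax=M[20]=17
mov [16], ecx → M[16]=240
xor eax, 4 → eax=17^4=21
add edx, 18 → edx=147+18=165
halt.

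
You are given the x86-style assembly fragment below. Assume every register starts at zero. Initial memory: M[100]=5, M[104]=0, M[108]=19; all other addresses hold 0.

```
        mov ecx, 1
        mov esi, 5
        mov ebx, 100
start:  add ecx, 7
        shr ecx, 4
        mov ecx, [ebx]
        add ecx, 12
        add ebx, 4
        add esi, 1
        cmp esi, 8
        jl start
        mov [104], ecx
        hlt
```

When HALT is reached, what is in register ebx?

mov ecx, 1 → ecx=1
mov esi, 5 → esi=5
mov ebx, 100 → ebx=100
add ecx, 7 → ecx=1+7=8
shr ecx, 4 → ecx=8>>4=0
mov ecx, [ebx] → ecx=M[100]=5
add ecx, 12 → ecx=5+12=17
add ebx, 4 → ebx=100+4=104
add esi, 1 → esi=5+1=6
cmp esi, 8  (cmp 6,8)
jl start: taken
add ecx, 7 → ecx=17+7=24
shr ecx, 4 → ecx=24>>4=1
mov ecx, [ebx] → ecx=M[104]=0
add ecx, 12 → ecx=0+12=12
add ebx, 4 → ebx=104+4=108
add esi, 1 → esi=6+1=7
cmp esi, 8  (cmp 7,8)
jl start: taken
add ecx, 7 → ecx=12+7=19
shr ecx, 4 → ecx=19>>4=1
mov ecx, [ebx] → ecx=M[108]=19
add ecx, 12 → ecx=19+12=31
add ebx, 4 → ebx=108+4=112
add esi, 1 → esi=7+1=8
cmp esi, 8  (cmp 8,8)
jl start: not taken
mov [104], ecx → M[104]=31
halt.

112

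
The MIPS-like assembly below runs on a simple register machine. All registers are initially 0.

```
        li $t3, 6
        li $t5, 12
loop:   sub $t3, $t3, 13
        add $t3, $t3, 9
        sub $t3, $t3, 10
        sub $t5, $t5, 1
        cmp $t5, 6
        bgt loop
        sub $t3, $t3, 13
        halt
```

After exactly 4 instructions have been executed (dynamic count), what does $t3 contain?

2

after li $t3, 6: $t3=6
after li $t5, 12: $t5=12
after sub $t3, $t3, 13: $t3=6-13=-7
after add $t3, $t3, 9: $t3=(-7)+9=2
After step 4: $t3 = 2.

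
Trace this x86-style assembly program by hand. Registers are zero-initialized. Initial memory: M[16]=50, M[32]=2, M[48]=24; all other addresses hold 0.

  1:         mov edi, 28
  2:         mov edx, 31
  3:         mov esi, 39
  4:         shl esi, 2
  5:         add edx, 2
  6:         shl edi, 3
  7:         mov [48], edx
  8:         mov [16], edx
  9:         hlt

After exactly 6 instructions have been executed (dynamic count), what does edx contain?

33

after mov edi, 28: edi=28
after mov edx, 31: edx=31
after mov esi, 39: esi=39
after shl esi, 2: esi=39<<2=156
after add edx, 2: edx=31+2=33
after shl edi, 3: edi=28<<3=224
After step 6: edx = 33.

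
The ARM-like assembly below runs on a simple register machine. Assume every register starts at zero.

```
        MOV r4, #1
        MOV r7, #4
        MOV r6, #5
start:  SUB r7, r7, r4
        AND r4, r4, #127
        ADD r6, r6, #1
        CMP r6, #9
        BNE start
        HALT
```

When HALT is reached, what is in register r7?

MOV r4, #1 → r4=1
MOV r7, #4 → r7=4
MOV r6, #5 → r6=5
SUB r7, r7, r4 → r7=4-1=3
AND r4, r4, #127 → r4=1&127=1
ADD r6, r6, #1 → r6=5+1=6
CMP r6, #9  (cmp 6,9)
BNE start: taken
SUB r7, r7, r4 → r7=3-1=2
AND r4, r4, #127 → r4=1&127=1
ADD r6, r6, #1 → r6=6+1=7
CMP r6, #9  (cmp 7,9)
BNE start: taken
SUB r7, r7, r4 → r7=2-1=1
AND r4, r4, #127 → r4=1&127=1
ADD r6, r6, #1 → r6=7+1=8
CMP r6, #9  (cmp 8,9)
BNE start: taken
SUB r7, r7, r4 → r7=1-1=0
AND r4, r4, #127 → r4=1&127=1
ADD r6, r6, #1 → r6=8+1=9
CMP r6, #9  (cmp 9,9)
BNE start: not taken
halt.

0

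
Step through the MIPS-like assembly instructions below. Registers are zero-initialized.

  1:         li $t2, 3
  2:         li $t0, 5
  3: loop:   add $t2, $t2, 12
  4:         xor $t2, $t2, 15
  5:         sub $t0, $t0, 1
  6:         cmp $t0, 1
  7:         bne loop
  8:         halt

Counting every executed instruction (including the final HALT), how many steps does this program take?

23

$t2=3
$t0=5
$t2=3+12=15
$t2=15^15=0
$t0=5-1=4
cmp $t0, 1  (cmp 4,1)
bne loop: taken
$t2=0+12=12
$t2=12^15=3
$t0=4-1=3
cmp $t0, 1  (cmp 3,1)
bne loop: taken
$t2=3+12=15
$t2=15^15=0
$t0=3-1=2
cmp $t0, 1  (cmp 2,1)
bne loop: taken
$t2=0+12=12
$t2=12^15=3
$t0=2-1=1
cmp $t0, 1  (cmp 1,1)
bne loop: not taken
halt.
Total executed instructions: 23.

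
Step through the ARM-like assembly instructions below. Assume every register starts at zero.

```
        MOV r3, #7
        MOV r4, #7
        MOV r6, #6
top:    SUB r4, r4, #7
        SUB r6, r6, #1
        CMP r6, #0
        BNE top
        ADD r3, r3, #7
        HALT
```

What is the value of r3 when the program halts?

14

after MOV r3, #7: r3=7
after MOV r4, #7: r4=7
after MOV r6, #6: r6=6
after SUB r4, r4, #7: r4=7-7=0
after SUB r6, r6, #1: r6=6-1=5
CMP r6, #0  (cmp 5,0)
BNE top: taken
after SUB r4, r4, #7: r4=0-7=-7
after SUB r6, r6, #1: r6=5-1=4
CMP r6, #0  (cmp 4,0)
BNE top: taken
after SUB r4, r4, #7: r4=(-7)-7=-14
after SUB r6, r6, #1: r6=4-1=3
CMP r6, #0  (cmp 3,0)
BNE top: taken
after SUB r4, r4, #7: r4=(-14)-7=-21
after SUB r6, r6, #1: r6=3-1=2
CMP r6, #0  (cmp 2,0)
BNE top: taken
after SUB r4, r4, #7: r4=(-21)-7=-28
after SUB r6, r6, #1: r6=2-1=1
CMP r6, #0  (cmp 1,0)
BNE top: taken
after SUB r4, r4, #7: r4=(-28)-7=-35
after SUB r6, r6, #1: r6=1-1=0
CMP r6, #0  (cmp 0,0)
BNE top: not taken
after ADD r3, r3, #7: r3=7+7=14
halt.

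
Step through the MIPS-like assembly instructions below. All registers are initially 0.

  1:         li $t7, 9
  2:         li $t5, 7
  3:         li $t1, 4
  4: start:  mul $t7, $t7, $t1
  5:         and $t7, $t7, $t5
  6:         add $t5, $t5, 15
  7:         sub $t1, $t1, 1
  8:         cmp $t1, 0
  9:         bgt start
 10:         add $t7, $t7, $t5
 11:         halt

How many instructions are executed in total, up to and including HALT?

after li $t7, 9: $t7=9
after li $t5, 7: $t5=7
after li $t1, 4: $t1=4
after mul $t7, $t7, $t1: $t7=9*4=36
after and $t7, $t7, $t5: $t7=36&7=4
after add $t5, $t5, 15: $t5=7+15=22
after sub $t1, $t1, 1: $t1=4-1=3
cmp $t1, 0  (cmp 3,0)
bgt start: taken
after mul $t7, $t7, $t1: $t7=4*3=12
after and $t7, $t7, $t5: $t7=12&22=4
after add $t5, $t5, 15: $t5=22+15=37
after sub $t1, $t1, 1: $t1=3-1=2
cmp $t1, 0  (cmp 2,0)
bgt start: taken
after mul $t7, $t7, $t1: $t7=4*2=8
after and $t7, $t7, $t5: $t7=8&37=0
after add $t5, $t5, 15: $t5=37+15=52
after sub $t1, $t1, 1: $t1=2-1=1
cmp $t1, 0  (cmp 1,0)
bgt start: taken
after mul $t7, $t7, $t1: $t7=0*1=0
after and $t7, $t7, $t5: $t7=0&52=0
after add $t5, $t5, 15: $t5=52+15=67
after sub $t1, $t1, 1: $t1=1-1=0
cmp $t1, 0  (cmp 0,0)
bgt start: not taken
after add $t7, $t7, $t5: $t7=0+67=67
halt.
Total executed instructions: 29.

29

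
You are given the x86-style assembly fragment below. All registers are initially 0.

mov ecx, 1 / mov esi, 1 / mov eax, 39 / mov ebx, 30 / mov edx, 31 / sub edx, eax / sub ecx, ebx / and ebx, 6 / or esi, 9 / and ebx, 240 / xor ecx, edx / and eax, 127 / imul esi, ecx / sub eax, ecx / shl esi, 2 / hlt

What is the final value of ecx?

ecx=1
esi=1
eax=39
ebx=30
edx=31
edx=31-39=-8
ecx=1-30=-29
ebx=30&6=6
esi=1|9=9
ebx=6&240=0
ecx=(-29)^(-8)=27
eax=39&127=39
esi=9*27=243
eax=39-27=12
esi=243<<2=972
halt.

27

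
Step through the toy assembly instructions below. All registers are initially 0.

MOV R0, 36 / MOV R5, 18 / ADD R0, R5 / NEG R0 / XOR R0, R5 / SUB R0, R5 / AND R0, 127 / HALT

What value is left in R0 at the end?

70

MOV R0, 36 → R0=36
MOV R5, 18 → R5=18
ADD R0, R5 → R0=36+18=54
NEG R0 → R0=-(54)=-54
XOR R0, R5 → R0=(-54)^18=-40
SUB R0, R5 → R0=(-40)-18=-58
AND R0, 127 → R0=(-58)&127=70
halt.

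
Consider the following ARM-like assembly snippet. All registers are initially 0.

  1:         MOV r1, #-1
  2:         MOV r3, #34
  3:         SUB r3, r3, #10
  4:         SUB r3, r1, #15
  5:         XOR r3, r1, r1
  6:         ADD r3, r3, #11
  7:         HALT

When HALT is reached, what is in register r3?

11

r1=-1
r3=34
r3=34-10=24
r3=(-1)-15=-16
r3=(-1)^(-1)=0
r3=0+11=11
halt.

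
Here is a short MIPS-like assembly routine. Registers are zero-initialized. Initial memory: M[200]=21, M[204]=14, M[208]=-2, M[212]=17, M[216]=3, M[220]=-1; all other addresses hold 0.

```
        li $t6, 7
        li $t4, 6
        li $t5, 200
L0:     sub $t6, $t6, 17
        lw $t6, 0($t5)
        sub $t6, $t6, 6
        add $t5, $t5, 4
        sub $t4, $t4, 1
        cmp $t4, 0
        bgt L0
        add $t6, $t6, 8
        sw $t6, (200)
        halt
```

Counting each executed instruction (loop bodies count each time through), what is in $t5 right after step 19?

208

li $t6, 7 → $t6=7
li $t4, 6 → $t4=6
li $t5, 200 → $t5=200
sub $t6, $t6, 17 → $t6=7-17=-10
lw $t6, 0($t5) → $t6=M[200]=21
sub $t6, $t6, 6 → $t6=21-6=15
add $t5, $t5, 4 → $t5=200+4=204
sub $t4, $t4, 1 → $t4=6-1=5
cmp $t4, 0  (cmp 5,0)
bgt L0: taken
sub $t6, $t6, 17 → $t6=15-17=-2
lw $t6, 0($t5) → $t6=M[204]=14
sub $t6, $t6, 6 → $t6=14-6=8
add $t5, $t5, 4 → $t5=204+4=208
sub $t4, $t4, 1 → $t4=5-1=4
cmp $t4, 0  (cmp 4,0)
bgt L0: taken
sub $t6, $t6, 17 → $t6=8-17=-9
lw $t6, 0($t5) → $t6=M[208]=-2
After step 19: $t5 = 208.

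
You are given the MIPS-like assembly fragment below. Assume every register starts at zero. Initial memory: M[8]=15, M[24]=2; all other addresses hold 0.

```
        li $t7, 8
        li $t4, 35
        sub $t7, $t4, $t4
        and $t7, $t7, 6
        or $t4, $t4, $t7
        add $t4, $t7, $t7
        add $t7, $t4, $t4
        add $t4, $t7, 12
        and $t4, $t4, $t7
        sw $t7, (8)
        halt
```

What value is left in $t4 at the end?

after li $t7, 8: $t7=8
after li $t4, 35: $t4=35
after sub $t7, $t4, $t4: $t7=35-35=0
after and $t7, $t7, 6: $t7=0&6=0
after or $t4, $t4, $t7: $t4=35|0=35
after add $t4, $t7, $t7: $t4=0+0=0
after add $t7, $t4, $t4: $t7=0+0=0
after add $t4, $t7, 12: $t4=0+12=12
after and $t4, $t4, $t7: $t4=12&0=0
sw $t7, (8) → M[8]=0
halt.

0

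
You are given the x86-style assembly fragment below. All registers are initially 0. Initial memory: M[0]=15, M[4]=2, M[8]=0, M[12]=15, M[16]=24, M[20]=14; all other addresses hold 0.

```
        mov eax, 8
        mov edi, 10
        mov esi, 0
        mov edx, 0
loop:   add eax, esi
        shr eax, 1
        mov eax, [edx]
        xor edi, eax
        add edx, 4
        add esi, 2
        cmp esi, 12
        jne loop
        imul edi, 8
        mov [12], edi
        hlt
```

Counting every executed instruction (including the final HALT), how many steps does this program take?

55

eax=8
edi=10
esi=0
edx=0
eax=8+0=8
eax=8>>1=4
eax=M[0]=15
edi=10^15=5
edx=0+4=4
esi=0+2=2
cmp esi, 12  (cmp 2,12)
jne loop: taken
eax=15+2=17
eax=17>>1=8
eax=M[4]=2
edi=5^2=7
edx=4+4=8
esi=2+2=4
cmp esi, 12  (cmp 4,12)
jne loop: taken
eax=2+4=6
eax=6>>1=3
eax=M[8]=0
edi=7^0=7
edx=8+4=12
esi=4+2=6
cmp esi, 12  (cmp 6,12)
jne loop: taken
eax=0+6=6
eax=6>>1=3
eax=M[12]=15
edi=7^15=8
edx=12+4=16
esi=6+2=8
cmp esi, 12  (cmp 8,12)
jne loop: taken
eax=15+8=23
eax=23>>1=11
eax=M[16]=24
edi=8^24=16
edx=16+4=20
esi=8+2=10
cmp esi, 12  (cmp 10,12)
jne loop: taken
eax=24+10=34
eax=34>>1=17
eax=M[20]=14
edi=16^14=30
edx=20+4=24
esi=10+2=12
cmp esi, 12  (cmp 12,12)
jne loop: not taken
edi=30*8=240
mov [12], edi → M[12]=240
halt.
Total executed instructions: 55.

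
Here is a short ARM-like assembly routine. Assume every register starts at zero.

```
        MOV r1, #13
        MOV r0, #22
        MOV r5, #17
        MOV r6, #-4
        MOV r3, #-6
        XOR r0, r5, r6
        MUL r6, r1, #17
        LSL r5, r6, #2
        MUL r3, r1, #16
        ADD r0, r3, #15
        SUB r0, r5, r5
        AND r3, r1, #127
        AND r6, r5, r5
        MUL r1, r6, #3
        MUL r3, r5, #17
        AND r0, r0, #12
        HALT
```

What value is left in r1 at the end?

after MOV r1, #13: r1=13
after MOV r0, #22: r0=22
after MOV r5, #17: r5=17
after MOV r6, #-4: r6=-4
after MOV r3, #-6: r3=-6
after XOR r0, r5, r6: r0=17^(-4)=-19
after MUL r6, r1, #17: r6=13*17=221
after LSL r5, r6, #2: r5=221<<2=884
after MUL r3, r1, #16: r3=13*16=208
after ADD r0, r3, #15: r0=208+15=223
after SUB r0, r5, r5: r0=884-884=0
after AND r3, r1, #127: r3=13&127=13
after AND r6, r5, r5: r6=884&884=884
after MUL r1, r6, #3: r1=884*3=2652
after MUL r3, r5, #17: r3=884*17=15028
after AND r0, r0, #12: r0=0&12=0
halt.

2652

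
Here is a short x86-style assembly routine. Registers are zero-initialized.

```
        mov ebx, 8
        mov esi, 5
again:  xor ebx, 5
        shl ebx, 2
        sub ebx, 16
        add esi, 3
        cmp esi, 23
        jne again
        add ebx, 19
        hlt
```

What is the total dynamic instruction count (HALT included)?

after mov ebx, 8: ebx=8
after mov esi, 5: esi=5
after xor ebx, 5: ebx=8^5=13
after shl ebx, 2: ebx=13<<2=52
after sub ebx, 16: ebx=52-16=36
after add esi, 3: esi=5+3=8
cmp esi, 23  (cmp 8,23)
jne again: taken
after xor ebx, 5: ebx=36^5=33
after shl ebx, 2: ebx=33<<2=132
after sub ebx, 16: ebx=132-16=116
after add esi, 3: esi=8+3=11
cmp esi, 23  (cmp 11,23)
jne again: taken
after xor ebx, 5: ebx=116^5=113
after shl ebx, 2: ebx=113<<2=452
after sub ebx, 16: ebx=452-16=436
after add esi, 3: esi=11+3=14
cmp esi, 23  (cmp 14,23)
jne again: taken
after xor ebx, 5: ebx=436^5=433
after shl ebx, 2: ebx=433<<2=1732
after sub ebx, 16: ebx=1732-16=1716
after add esi, 3: esi=14+3=17
cmp esi, 23  (cmp 17,23)
jne again: taken
after xor ebx, 5: ebx=1716^5=1713
after shl ebx, 2: ebx=1713<<2=6852
after sub ebx, 16: ebx=6852-16=6836
after add esi, 3: esi=17+3=20
cmp esi, 23  (cmp 20,23)
jne again: taken
after xor ebx, 5: ebx=6836^5=6833
after shl ebx, 2: ebx=6833<<2=27332
after sub ebx, 16: ebx=27332-16=27316
after add esi, 3: esi=20+3=23
cmp esi, 23  (cmp 23,23)
jne again: not taken
after add ebx, 19: ebx=27316+19=27335
halt.
Total executed instructions: 40.

40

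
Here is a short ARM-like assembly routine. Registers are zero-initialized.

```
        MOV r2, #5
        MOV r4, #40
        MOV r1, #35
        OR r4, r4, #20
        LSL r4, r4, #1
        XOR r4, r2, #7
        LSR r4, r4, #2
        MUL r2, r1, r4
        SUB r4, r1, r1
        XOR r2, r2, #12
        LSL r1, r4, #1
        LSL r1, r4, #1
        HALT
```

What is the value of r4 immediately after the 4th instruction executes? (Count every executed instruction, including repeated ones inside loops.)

60

r2=5
r4=40
r1=35
r4=40|20=60
After step 4: r4 = 60.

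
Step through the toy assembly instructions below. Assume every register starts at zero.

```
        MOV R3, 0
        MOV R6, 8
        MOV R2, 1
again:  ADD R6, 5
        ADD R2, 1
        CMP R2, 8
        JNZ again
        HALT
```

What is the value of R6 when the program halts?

43

R3=0
R6=8
R2=1
R6=8+5=13
R2=1+1=2
CMP R2, 8  (cmp 2,8)
JNZ again: taken
R6=13+5=18
R2=2+1=3
CMP R2, 8  (cmp 3,8)
JNZ again: taken
R6=18+5=23
R2=3+1=4
CMP R2, 8  (cmp 4,8)
JNZ again: taken
R6=23+5=28
R2=4+1=5
CMP R2, 8  (cmp 5,8)
JNZ again: taken
R6=28+5=33
R2=5+1=6
CMP R2, 8  (cmp 6,8)
JNZ again: taken
R6=33+5=38
R2=6+1=7
CMP R2, 8  (cmp 7,8)
JNZ again: taken
R6=38+5=43
R2=7+1=8
CMP R2, 8  (cmp 8,8)
JNZ again: not taken
halt.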